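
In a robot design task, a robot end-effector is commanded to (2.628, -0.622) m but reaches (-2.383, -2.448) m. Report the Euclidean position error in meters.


dx = -2.383 - (2.628) = -5.0110, dy = -2.448 - (-0.622) = -1.8260
err = sqrt(25.110121 + 3.334276) = 5.3333

5.3333 m


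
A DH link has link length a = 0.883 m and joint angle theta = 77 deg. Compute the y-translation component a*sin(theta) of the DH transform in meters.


a*sin(theta) = 0.883*sin(77 deg) = 0.8604

0.8604 m


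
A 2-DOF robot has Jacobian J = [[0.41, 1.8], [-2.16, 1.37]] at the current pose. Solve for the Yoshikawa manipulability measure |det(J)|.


det(J) = 0.41*1.37 - (1.8)*(-2.16) = 4.4497
|det(J)| = 4.4497

4.4497


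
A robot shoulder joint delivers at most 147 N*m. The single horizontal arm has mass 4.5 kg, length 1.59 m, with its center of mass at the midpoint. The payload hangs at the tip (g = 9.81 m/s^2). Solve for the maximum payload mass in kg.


tau_arm = m_arm*g*(L/2) = 4.5*9.81*1.59/2 = 35.0953 N*m
tau_payload = tau_max - tau_arm = 147 - 35.0953 = 111.9047
m_payload = tau_payload / (g*L) = 111.9047 / (9.81*1.59) = 7.1743

7.1743 kg


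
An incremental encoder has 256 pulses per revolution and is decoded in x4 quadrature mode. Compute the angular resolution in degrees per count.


resolution = 360 / (PPR * 4) = 360 / 1024 = 0.3516

0.3516 degrees


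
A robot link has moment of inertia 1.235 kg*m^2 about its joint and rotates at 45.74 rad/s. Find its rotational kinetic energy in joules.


KE = (1/2)*I*omega^2 = 0.5*1.235*45.74^2 = 1291.9011

1291.9011 J


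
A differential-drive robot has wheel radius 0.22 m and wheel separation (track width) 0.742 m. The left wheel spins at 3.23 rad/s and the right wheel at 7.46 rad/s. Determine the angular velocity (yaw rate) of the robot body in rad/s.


omega = r*(wR - wL)/L = 0.22*(7.46 - (3.23))/0.742 = 1.2542

1.2542 rad/s


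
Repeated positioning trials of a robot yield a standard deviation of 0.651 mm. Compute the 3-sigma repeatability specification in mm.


repeatability = 3*sigma = 3*0.651 = 1.9530

1.9530 mm


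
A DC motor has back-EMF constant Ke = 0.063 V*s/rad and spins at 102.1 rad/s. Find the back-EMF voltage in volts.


V_emf = Ke * omega = 0.063*102.1 = 6.4323

6.4323 V


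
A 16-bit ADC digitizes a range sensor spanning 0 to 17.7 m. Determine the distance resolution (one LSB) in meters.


res = range / 2^n = 17.7/2^16 = 17.7/65536 = 2.7008e-04

2.7008e-04 m


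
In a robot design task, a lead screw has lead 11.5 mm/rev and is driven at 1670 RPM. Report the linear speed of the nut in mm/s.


v = lead * (RPM/60) = 11.5*1670/60 = 320.0833

320.0833 mm/s


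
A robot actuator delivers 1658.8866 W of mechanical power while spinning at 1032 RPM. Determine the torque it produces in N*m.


omega = 1032 * 2*pi/60 = 108.070787 rad/s
tau = P / omega = 1658.8866 / 108.070787 = 15.3500

15.3500 N*m


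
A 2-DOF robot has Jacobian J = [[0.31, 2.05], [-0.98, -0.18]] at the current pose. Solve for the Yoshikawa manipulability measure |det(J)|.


det(J) = 0.31*-0.18 - (2.05)*(-0.98) = 1.9532
|det(J)| = 1.9532

1.9532


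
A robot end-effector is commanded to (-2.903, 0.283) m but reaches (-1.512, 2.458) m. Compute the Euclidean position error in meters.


dx = -1.512 - (-2.903) = 1.3910, dy = 2.458 - (0.283) = 2.1750
err = sqrt(1.934881 + 4.730625) = 2.5818

2.5818 m


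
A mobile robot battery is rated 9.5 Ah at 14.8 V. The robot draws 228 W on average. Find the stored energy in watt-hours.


E = capacity * V = 9.5*14.8 = 140.6000

140.6000 Wh


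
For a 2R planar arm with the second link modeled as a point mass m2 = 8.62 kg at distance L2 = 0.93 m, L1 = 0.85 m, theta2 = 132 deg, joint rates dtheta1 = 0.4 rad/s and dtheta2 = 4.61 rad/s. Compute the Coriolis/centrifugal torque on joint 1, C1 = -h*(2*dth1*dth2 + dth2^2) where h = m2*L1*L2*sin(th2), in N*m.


h = m2*L1*L2*sin(th2) = 8.62*0.85*0.93*sin(132 deg) = 5.063871
C1 = -h*(2*0.4*4.61 + 4.61^2) = -5.063871*24.9401 = -126.2934

-126.2934 N*m


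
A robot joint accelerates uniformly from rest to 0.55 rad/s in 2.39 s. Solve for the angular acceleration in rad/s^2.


alpha = delta_omega / t = 0.55 / 2.39 = 0.2301

0.2301 rad/s^2


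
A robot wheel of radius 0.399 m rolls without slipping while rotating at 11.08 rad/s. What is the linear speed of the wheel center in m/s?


v = omega * r = 11.08 * 0.399 = 4.4209

4.4209 m/s


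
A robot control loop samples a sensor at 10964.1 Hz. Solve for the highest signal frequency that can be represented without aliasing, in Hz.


f_max = f_s/2 = 10964.1/2 = 5482.0500

5482.0500 Hz


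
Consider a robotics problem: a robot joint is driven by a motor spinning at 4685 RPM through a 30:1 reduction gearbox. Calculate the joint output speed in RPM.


omega_joint = omega_motor / N = 4685 / 30 = 156.1667

156.1667 RPM


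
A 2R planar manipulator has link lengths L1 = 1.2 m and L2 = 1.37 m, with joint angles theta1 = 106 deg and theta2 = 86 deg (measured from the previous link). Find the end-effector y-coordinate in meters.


y = L1*sin(th1) + L2*sin(th1+th2) = 1.2*sin(106 deg) + 1.37*sin(192 deg) = 0.8687

0.8687 m


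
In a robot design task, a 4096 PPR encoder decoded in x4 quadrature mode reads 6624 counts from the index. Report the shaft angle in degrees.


angle = counts * 360 / (PPR*4) = 6624 * 360 / 16384 = 145.5469

145.5469 degrees


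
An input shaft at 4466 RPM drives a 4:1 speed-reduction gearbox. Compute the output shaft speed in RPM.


omega_out = omega_in / N = 4466 / 4 = 1116.5000

1116.5000 RPM


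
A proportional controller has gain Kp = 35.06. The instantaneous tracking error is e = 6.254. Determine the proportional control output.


u_P = Kp * e = 35.06 * 6.254 = 219.2652

219.2652


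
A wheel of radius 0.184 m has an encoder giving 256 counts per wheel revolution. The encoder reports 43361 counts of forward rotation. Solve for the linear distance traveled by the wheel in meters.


revs = 43361/256 = 169.378906
d = revs * 2*pi*r = 169.378906 * 2*pi*0.184 = 195.8200

195.8200 m


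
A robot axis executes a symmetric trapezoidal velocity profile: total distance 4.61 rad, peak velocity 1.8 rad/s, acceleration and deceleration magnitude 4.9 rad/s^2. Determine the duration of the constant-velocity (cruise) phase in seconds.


t_acc = v/a = 0.367347 s, d_acc = v^2/(2a) = 0.330612 rad each
d_cruise = 4.61 - 2*0.330612 = 3.948776 rad
t_cruise = d_cruise/v = 3.948776/1.8 = 2.1938

2.1938 s


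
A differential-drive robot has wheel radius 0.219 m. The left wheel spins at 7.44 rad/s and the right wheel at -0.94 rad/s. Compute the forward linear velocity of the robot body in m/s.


v = r*(wR + wL)/2 = 0.219*(-0.94 + 7.44)/2 = 0.7117

0.7117 m/s


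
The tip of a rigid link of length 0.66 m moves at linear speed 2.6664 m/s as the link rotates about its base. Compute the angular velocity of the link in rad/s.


omega = v / L = 2.6664 / 0.66 = 4.0400

4.0400 rad/s


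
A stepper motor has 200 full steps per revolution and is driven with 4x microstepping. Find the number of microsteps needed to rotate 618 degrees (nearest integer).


step_size = 360/(200*4) = 360/800 = 0.450000 deg
n = 618/(360/800) = 618*800/360 = 1373.3333 -> 1373

1373 steps


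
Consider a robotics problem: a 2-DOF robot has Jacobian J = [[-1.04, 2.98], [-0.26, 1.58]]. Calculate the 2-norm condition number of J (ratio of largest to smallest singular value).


JJ^T eigenvalues: trace(JJ^T) = 12.5260, det(JJ^T) = det(J)^2 = 0.75411856
s_max^2 = (12.5260 + sqrt(153.88420176))/2 = 12.46550356
s_min^2 = (12.5260 - sqrt(153.88420176))/2 = 0.06049644
kappa = s_max/s_min = sqrt(12.46550356/0.06049644) = 14.3546

14.3546


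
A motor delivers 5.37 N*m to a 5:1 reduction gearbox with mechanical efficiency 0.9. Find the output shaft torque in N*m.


tau_out = tau_in * N * eta = 5.37 * 5 * 0.9 = 24.1650

24.1650 N*m


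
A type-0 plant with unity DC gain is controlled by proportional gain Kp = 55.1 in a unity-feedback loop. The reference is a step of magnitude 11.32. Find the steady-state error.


e_ss = R/(1 + Kp) = 11.32/(1 + 55.1) = 11.32/56.1000 = 0.2018

0.2018


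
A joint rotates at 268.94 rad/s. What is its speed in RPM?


RPM = 268.94 * 60/(2*pi) = 2568.1878

2568.1878 RPM


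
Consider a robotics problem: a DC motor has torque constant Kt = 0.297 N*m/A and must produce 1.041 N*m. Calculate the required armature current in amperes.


I = tau / Kt = 1.041/0.297 = 3.5051

3.5051 A


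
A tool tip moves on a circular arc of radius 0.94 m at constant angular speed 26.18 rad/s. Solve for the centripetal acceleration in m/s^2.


a_c = omega^2 * r = 26.18^2 * 0.94 = 644.2689

644.2689 m/s^2


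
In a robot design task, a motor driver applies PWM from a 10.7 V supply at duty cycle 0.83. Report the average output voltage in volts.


V_avg = V_supply * D = 10.7*0.83 = 8.8810

8.8810 V


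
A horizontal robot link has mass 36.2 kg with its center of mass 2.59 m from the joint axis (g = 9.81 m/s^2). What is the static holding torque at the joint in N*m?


tau = m*g*L = 36.2 * 9.81 * 2.59 = 919.7660

919.7660 N*m


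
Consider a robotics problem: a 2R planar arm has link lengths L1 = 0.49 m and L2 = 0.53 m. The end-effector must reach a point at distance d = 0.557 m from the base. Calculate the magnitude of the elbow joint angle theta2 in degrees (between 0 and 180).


cos(th2) = (d^2 - L1^2 - L2^2)/(2*L1*L2) = (0.557^2 - 0.49^2 - 0.53^2)/(2*0.49*0.53) = -0.40575857
th2 = acos(-0.40575857) = 113.9387 deg

113.9387 degrees


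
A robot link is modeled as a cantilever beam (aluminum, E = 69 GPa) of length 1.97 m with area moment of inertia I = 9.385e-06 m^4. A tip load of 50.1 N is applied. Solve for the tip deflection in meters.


delta = F*L^3/(3*E*I) = 50.1*1.97^3/(3*6.900e+10*9.385e-06)
      = 383.0331873/1942695 = 1.9717e-04

1.9717e-04 m


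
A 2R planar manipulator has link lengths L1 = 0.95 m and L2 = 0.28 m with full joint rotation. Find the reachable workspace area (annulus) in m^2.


r_max = L1 + L2 = 1.2300, r_min = |L1 - L2| = 0.6700
A = pi*(r_max^2 - r_min^2) = pi*(1.5129 - 0.4489) = 3.3427

3.3427 m^2


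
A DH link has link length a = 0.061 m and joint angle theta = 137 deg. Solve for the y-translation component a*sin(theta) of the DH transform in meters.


a*sin(theta) = 0.061*sin(137 deg) = 0.0416

0.0416 m


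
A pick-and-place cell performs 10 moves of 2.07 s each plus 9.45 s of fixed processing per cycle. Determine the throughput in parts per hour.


T_cycle = 10*2.07 + 9.45 = 30.1500 s
rate = 3600/T = 119.4030

119.4030 parts/hour


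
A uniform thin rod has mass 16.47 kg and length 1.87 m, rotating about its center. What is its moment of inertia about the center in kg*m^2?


I = (1/12)*m*L^2 = (1/12)*16.47*1.87^2 = 4.7995

4.7995 kg*m^2


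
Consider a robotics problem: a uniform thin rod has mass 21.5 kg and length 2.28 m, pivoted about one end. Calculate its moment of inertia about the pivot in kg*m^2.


I = (1/3)*m*L^2 = (1/3)*21.5*2.28^2 = 37.2552

37.2552 kg*m^2


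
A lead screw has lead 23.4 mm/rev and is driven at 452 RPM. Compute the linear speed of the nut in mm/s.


v = lead * (RPM/60) = 23.4*452/60 = 176.2800

176.2800 mm/s


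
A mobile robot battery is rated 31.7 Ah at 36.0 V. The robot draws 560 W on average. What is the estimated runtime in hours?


E = 31.7*36.0 = 1141.2000 Wh
t = E/P = 1141.2000/560 = 2.0379

2.0379 hours


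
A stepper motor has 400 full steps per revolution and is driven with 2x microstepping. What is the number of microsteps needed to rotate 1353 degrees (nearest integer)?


step_size = 360/(400*2) = 360/800 = 0.450000 deg
n = 1353/(360/800) = 1353*800/360 = 3006.6667 -> 3007

3007 steps


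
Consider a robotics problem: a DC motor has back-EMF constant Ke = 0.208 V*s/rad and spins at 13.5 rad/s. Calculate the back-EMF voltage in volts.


V_emf = Ke * omega = 0.208*13.5 = 2.8080

2.8080 V


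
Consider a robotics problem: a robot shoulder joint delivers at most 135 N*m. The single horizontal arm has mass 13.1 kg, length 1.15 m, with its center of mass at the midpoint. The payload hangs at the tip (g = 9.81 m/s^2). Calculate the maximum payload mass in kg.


tau_arm = m_arm*g*(L/2) = 13.1*9.81*1.15/2 = 73.8938 N*m
tau_payload = tau_max - tau_arm = 135 - 73.8938 = 61.1062
m_payload = tau_payload / (g*L) = 61.1062 / (9.81*1.15) = 5.4165

5.4165 kg


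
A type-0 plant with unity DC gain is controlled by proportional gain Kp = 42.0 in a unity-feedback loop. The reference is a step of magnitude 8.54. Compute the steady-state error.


e_ss = R/(1 + Kp) = 8.54/(1 + 42.0) = 8.54/43.0000 = 0.1986

0.1986


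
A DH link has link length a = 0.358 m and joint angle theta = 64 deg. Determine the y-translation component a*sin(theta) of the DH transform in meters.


a*sin(theta) = 0.358*sin(64 deg) = 0.3218

0.3218 m


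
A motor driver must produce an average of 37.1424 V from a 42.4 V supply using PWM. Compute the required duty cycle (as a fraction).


D = V_avg/V_supply = 37.1424/42.4 = 0.8760

0.8760


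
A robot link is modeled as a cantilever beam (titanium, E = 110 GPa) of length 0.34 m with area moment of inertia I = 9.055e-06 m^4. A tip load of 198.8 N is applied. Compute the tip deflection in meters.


delta = F*L^3/(3*E*I) = 198.8*0.34^3/(3*1.100e+11*9.055e-06)
      = 7.8136352/2988150 = 2.6149e-06

2.6149e-06 m


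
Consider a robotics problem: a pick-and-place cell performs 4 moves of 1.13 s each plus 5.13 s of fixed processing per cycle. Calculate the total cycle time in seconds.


T = 4*1.13 + 5.13 = 9.6500

9.6500 s


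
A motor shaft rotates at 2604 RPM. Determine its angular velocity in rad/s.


omega = 2604 * 2*pi/60 = 272.6902

272.6902 rad/s


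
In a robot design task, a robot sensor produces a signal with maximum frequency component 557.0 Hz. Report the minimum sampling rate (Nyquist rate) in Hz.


f_s,min = 2*f_max = 2*557.0 = 1114.0000

1114.0000 Hz


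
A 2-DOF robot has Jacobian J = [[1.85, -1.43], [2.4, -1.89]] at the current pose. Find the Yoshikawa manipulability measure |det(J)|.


det(J) = 1.85*-1.89 - (-1.43)*(2.4) = -0.0645
|det(J)| = 0.0645

0.0645


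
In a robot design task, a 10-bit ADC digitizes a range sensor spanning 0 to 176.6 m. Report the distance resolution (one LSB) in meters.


res = range / 2^n = 176.6/2^10 = 176.6/1024 = 0.1725

0.1725 m


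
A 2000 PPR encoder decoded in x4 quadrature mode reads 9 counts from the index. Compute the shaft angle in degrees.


angle = counts * 360 / (PPR*4) = 9 * 360 / 8000 = 0.4050

0.4050 degrees


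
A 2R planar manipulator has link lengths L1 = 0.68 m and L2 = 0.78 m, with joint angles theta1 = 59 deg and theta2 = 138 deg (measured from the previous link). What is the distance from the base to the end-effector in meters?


x = L1*cos(th1) + L2*cos(th1+th2) = -0.395692
y = L1*sin(th1) + L2*sin(th1+th2) = 0.354824
d = sqrt(x^2 + y^2) = sqrt(0.156572 + 0.125900) = 0.5315

0.5315 m


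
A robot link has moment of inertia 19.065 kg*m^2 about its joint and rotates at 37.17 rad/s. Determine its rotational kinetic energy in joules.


KE = (1/2)*I*omega^2 = 0.5*19.065*37.17^2 = 13170.1868

13170.1868 J


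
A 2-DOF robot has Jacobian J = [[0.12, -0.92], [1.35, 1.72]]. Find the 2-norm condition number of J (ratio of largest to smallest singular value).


JJ^T eigenvalues: trace(JJ^T) = 5.6417, det(JJ^T) = det(J)^2 = 2.09786256
s_max^2 = (5.6417 + sqrt(23.43732865))/2 = 5.24145574
s_min^2 = (5.6417 - sqrt(23.43732865))/2 = 0.40024426
kappa = s_max/s_min = sqrt(5.24145574/0.40024426) = 3.6188

3.6188


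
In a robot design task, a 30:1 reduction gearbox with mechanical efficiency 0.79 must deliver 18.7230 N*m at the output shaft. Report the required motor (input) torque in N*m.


tau_in = tau_out / (N * eta) = 18.7230 / (30 * 0.79) = 0.7900

0.7900 N*m


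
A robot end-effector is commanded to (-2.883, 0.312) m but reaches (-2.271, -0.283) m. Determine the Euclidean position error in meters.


dx = -2.271 - (-2.883) = 0.6120, dy = -0.283 - (0.312) = -0.5950
err = sqrt(0.374544 + 0.354025) = 0.8536

0.8536 m


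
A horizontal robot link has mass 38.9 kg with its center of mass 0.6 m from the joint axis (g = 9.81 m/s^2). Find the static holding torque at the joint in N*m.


tau = m*g*L = 38.9 * 9.81 * 0.6 = 228.9654

228.9654 N*m


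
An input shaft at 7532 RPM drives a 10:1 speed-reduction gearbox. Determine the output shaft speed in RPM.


omega_out = omega_in / N = 7532 / 10 = 753.2000

753.2000 RPM


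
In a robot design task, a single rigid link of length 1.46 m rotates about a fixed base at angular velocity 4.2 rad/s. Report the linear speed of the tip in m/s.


v = L*omega = 1.46 * 4.2 = 6.1320

6.1320 m/s


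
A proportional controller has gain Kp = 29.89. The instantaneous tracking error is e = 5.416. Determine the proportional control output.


u_P = Kp * e = 29.89 * 5.416 = 161.8842

161.8842


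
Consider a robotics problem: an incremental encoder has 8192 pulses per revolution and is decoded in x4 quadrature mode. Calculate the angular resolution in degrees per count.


resolution = 360 / (PPR * 4) = 360 / 32768 = 0.0110

0.0110 degrees


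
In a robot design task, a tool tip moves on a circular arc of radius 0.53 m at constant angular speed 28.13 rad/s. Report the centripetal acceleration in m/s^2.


a_c = omega^2 * r = 28.13^2 * 0.53 = 419.3874

419.3874 m/s^2


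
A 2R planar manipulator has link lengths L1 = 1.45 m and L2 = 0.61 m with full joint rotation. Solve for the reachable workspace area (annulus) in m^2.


r_max = L1 + L2 = 2.0600, r_min = |L1 - L2| = 0.8400
A = pi*(r_max^2 - r_min^2) = pi*(4.2436 - 0.7056) = 11.1150

11.1150 m^2


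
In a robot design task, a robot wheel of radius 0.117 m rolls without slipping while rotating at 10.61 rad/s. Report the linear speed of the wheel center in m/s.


v = omega * r = 10.61 * 0.117 = 1.2414

1.2414 m/s


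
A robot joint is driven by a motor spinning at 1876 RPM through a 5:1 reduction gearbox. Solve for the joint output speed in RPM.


omega_joint = omega_motor / N = 1876 / 5 = 375.2000

375.2000 RPM


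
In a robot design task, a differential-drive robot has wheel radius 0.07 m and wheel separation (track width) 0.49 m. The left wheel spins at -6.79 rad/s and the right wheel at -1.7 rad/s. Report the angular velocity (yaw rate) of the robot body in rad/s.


omega = r*(wR - wL)/L = 0.07*(-1.7 - (-6.79))/0.49 = 0.7271

0.7271 rad/s


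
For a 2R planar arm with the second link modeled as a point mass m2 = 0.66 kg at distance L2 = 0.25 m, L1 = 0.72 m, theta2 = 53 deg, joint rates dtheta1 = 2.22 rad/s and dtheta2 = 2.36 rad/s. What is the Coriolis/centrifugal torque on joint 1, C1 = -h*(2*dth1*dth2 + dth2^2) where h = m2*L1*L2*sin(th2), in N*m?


h = m2*L1*L2*sin(th2) = 0.66*0.72*0.25*sin(53 deg) = 0.094878
C1 = -h*(2*2.22*2.36 + 2.36^2) = -0.094878*16.0480 = -1.5226

-1.5226 N*m


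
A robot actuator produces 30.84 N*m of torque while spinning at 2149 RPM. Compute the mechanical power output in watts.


omega = 2149 * 2*pi/60 = 225.042754 rad/s
P = tau * omega = 30.84 * 225.042754 = 6940.3185

6940.3185 W


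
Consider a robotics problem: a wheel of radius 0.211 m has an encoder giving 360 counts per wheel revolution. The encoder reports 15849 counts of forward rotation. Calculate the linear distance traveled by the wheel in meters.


revs = 15849/360 = 44.025000
d = revs * 2*pi*r = 44.025000 * 2*pi*0.211 = 58.3662

58.3662 m


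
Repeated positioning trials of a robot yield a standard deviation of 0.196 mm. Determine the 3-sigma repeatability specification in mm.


repeatability = 3*sigma = 3*0.196 = 0.5880

0.5880 mm


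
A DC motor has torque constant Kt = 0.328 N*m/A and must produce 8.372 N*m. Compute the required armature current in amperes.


I = tau / Kt = 8.372/0.328 = 25.5244

25.5244 A


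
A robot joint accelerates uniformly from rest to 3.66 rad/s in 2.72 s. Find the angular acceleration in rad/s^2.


alpha = delta_omega / t = 3.66 / 2.72 = 1.3456

1.3456 rad/s^2


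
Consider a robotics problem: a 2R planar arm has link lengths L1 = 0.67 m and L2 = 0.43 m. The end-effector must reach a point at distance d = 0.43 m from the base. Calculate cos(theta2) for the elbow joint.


cos(th2) = (d^2 - L1^2 - L2^2)/(2*L1*L2) = (0.43^2 - 0.67^2 - 0.43^2)/(2*0.67*0.43) = -0.7791

-0.7791


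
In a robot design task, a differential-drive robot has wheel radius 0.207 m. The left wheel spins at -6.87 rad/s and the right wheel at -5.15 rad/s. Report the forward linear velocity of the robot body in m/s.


v = r*(wR + wL)/2 = 0.207*(-5.15 + -6.87)/2 = -1.2441

-1.2441 m/s


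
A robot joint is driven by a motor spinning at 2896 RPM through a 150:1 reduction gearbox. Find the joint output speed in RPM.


omega_joint = omega_motor / N = 2896 / 150 = 19.3067

19.3067 RPM


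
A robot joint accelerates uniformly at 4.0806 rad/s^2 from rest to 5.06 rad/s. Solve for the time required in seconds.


t = delta_omega / alpha = 5.06 / 4.0806 = 1.2400

1.2400 s


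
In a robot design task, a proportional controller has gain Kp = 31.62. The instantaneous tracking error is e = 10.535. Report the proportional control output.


u_P = Kp * e = 31.62 * 10.535 = 333.1167

333.1167


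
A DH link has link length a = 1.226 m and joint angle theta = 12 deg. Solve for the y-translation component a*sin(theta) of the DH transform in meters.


a*sin(theta) = 1.226*sin(12 deg) = 0.2549

0.2549 m


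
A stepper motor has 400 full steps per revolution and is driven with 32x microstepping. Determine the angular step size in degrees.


step = 360/(400*32) = 360/12800 = 0.0281

0.0281 degrees


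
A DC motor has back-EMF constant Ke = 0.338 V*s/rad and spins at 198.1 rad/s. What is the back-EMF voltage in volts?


V_emf = Ke * omega = 0.338*198.1 = 66.9578

66.9578 V


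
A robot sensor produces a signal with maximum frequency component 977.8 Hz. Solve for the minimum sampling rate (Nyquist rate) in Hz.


f_s,min = 2*f_max = 2*977.8 = 1955.6000

1955.6000 Hz


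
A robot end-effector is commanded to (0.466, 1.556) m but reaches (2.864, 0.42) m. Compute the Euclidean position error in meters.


dx = 2.864 - (0.466) = 2.3980, dy = 0.42 - (1.556) = -1.1360
err = sqrt(5.750404 + 1.290496) = 2.6535

2.6535 m


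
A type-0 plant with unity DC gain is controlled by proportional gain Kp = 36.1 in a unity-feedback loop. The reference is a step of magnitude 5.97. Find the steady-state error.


e_ss = R/(1 + Kp) = 5.97/(1 + 36.1) = 5.97/37.1000 = 0.1609

0.1609


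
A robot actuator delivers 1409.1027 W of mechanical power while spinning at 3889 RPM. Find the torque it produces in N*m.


omega = 3889 * 2*pi/60 = 407.255128 rad/s
tau = P / omega = 1409.1027 / 407.255128 = 3.4600

3.4600 N*m


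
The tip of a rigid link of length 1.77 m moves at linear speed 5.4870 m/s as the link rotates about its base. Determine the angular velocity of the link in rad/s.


omega = v / L = 5.4870 / 1.77 = 3.1000

3.1000 rad/s


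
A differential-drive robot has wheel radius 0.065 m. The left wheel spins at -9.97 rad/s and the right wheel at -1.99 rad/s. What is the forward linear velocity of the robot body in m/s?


v = r*(wR + wL)/2 = 0.065*(-1.99 + -9.97)/2 = -0.3887

-0.3887 m/s


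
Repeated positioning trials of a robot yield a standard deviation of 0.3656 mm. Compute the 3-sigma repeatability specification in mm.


repeatability = 3*sigma = 3*0.3656 = 1.0968

1.0968 mm


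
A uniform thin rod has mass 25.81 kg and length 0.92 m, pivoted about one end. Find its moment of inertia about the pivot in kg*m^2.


I = (1/3)*m*L^2 = (1/3)*25.81*0.92^2 = 7.2819

7.2819 kg*m^2


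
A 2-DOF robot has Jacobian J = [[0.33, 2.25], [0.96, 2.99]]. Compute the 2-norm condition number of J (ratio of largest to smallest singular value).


JJ^T eigenvalues: trace(JJ^T) = 15.0331, det(JJ^T) = det(J)^2 = 1.37663289
s_max^2 = (15.0331 + sqrt(220.48756405))/2 = 14.94096183
s_min^2 = (15.0331 - sqrt(220.48756405))/2 = 0.09213817
kappa = s_max/s_min = sqrt(14.94096183/0.09213817) = 12.7341

12.7341


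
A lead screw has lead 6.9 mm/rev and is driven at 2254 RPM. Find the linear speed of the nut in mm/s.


v = lead * (RPM/60) = 6.9*2254/60 = 259.2100

259.2100 mm/s


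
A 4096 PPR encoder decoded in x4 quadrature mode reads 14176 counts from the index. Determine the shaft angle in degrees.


angle = counts * 360 / (PPR*4) = 14176 * 360 / 16384 = 311.4844

311.4844 degrees


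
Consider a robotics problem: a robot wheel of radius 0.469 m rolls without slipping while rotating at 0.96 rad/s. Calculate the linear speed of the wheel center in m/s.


v = omega * r = 0.96 * 0.469 = 0.4502

0.4502 m/s


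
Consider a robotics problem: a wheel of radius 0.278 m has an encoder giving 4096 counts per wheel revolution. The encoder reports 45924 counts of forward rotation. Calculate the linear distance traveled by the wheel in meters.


revs = 45924/4096 = 11.211914
d = revs * 2*pi*r = 11.211914 * 2*pi*0.278 = 19.5841

19.5841 m


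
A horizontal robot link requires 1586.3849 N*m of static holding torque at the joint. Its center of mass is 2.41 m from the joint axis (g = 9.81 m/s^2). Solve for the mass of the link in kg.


m = tau / (g*L) = 1586.3849 / (9.81 * 2.41) = 67.1000

67.1000 kg


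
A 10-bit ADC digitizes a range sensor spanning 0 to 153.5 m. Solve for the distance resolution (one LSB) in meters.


res = range / 2^n = 153.5/2^10 = 153.5/1024 = 0.1499

0.1499 m


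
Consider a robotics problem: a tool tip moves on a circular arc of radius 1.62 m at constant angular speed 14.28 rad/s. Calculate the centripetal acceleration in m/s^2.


a_c = omega^2 * r = 14.28^2 * 1.62 = 330.3478

330.3478 m/s^2


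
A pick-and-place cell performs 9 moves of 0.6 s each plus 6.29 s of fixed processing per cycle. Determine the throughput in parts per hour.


T_cycle = 9*0.6 + 6.29 = 11.6900 s
rate = 3600/T = 307.9555

307.9555 parts/hour


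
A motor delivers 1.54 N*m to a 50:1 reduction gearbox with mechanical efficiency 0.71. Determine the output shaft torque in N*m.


tau_out = tau_in * N * eta = 1.54 * 50 * 0.71 = 54.6700

54.6700 N*m


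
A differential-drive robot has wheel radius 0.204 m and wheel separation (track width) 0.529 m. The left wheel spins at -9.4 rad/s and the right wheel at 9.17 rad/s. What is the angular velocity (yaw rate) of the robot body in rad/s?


omega = r*(wR - wL)/L = 0.204*(9.17 - (-9.4))/0.529 = 7.1612

7.1612 rad/s


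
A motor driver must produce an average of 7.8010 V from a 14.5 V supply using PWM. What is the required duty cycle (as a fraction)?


D = V_avg/V_supply = 7.8010/14.5 = 0.5380

0.5380


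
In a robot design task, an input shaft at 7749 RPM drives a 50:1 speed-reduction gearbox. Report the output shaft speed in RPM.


omega_out = omega_in / N = 7749 / 50 = 154.9800

154.9800 RPM


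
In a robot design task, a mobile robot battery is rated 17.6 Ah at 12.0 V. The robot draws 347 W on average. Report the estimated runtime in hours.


E = 17.6*12.0 = 211.2000 Wh
t = E/P = 211.2000/347 = 0.6086

0.6086 hours


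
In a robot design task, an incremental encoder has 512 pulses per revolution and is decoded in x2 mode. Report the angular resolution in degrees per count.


resolution = 360 / (PPR * 2) = 360 / 1024 = 0.3516

0.3516 degrees


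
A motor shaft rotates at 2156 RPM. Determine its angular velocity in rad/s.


omega = 2156 * 2*pi/60 = 225.7758

225.7758 rad/s


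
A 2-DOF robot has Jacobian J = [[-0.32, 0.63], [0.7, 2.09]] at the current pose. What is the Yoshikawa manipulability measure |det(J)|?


det(J) = -0.32*2.09 - (0.63)*(0.7) = -1.1098
|det(J)| = 1.1098

1.1098


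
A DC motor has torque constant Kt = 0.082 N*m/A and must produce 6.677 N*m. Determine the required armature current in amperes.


I = tau / Kt = 6.677/0.082 = 81.4268

81.4268 A


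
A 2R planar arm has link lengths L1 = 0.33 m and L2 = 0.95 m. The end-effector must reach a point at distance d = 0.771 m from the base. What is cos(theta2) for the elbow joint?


cos(th2) = (d^2 - L1^2 - L2^2)/(2*L1*L2) = (0.771^2 - 0.33^2 - 0.95^2)/(2*0.33*0.95) = -0.6650

-0.6650


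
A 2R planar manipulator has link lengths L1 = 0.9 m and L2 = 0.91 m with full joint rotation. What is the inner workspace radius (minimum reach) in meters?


r_min = |L1 - L2| = |0.9 - 0.91| = 0.0100

0.0100 m


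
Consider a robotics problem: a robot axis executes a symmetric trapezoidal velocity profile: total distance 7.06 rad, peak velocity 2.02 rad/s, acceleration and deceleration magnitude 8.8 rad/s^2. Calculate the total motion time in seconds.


t_acc = v/a = 2.02/8.8 = 0.229545 s
d_acc = v^2/(2a) = 0.231841 rad (each ramp)
d_cruise = 7.06 - 2*0.231841 = 6.596318 rad
t_cruise = 6.596318/2.02 = 3.265504 s
t_total = 2*0.229545 + 3.265504 = 3.7246

3.7246 s


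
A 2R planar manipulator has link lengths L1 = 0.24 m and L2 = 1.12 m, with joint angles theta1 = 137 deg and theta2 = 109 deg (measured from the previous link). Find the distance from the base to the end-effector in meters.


x = L1*cos(th1) + L2*cos(th1+th2) = -0.631070
y = L1*sin(th1) + L2*sin(th1+th2) = -0.859491
d = sqrt(x^2 + y^2) = sqrt(0.398249 + 0.738725) = 1.0663

1.0663 m


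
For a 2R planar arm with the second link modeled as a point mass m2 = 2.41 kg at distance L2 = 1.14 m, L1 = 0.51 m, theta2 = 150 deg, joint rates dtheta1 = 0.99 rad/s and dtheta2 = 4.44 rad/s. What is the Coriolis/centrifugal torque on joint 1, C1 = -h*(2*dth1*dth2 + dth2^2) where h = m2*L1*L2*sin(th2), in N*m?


h = m2*L1*L2*sin(th2) = 2.41*0.51*1.14*sin(150 deg) = 0.700587
C1 = -h*(2*0.99*4.44 + 4.44^2) = -0.700587*28.5048 = -19.9701

-19.9701 N*m


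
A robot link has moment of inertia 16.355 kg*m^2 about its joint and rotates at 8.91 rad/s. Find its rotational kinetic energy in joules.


KE = (1/2)*I*omega^2 = 0.5*16.355*8.91^2 = 649.1962

649.1962 J


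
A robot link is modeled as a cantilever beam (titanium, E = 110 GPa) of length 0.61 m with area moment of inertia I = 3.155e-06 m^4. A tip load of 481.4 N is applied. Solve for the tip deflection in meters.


delta = F*L^3/(3*E*I) = 481.4*0.61^3/(3*1.100e+11*3.155e-06)
      = 109.2686534/1041150 = 1.0495e-04

1.0495e-04 m


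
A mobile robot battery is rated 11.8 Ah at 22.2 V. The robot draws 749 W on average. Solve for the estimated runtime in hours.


E = 11.8*22.2 = 261.9600 Wh
t = E/P = 261.9600/749 = 0.3497

0.3497 hours


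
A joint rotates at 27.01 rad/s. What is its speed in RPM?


RPM = 27.01 * 60/(2*pi) = 257.9265

257.9265 RPM


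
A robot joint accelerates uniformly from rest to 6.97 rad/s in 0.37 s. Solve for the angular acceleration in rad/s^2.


alpha = delta_omega / t = 6.97 / 0.37 = 18.8378

18.8378 rad/s^2


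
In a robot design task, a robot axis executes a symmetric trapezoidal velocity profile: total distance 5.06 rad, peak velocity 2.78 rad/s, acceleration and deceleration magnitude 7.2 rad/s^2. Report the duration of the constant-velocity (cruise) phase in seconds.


t_acc = v/a = 0.386111 s, d_acc = v^2/(2a) = 0.536694 rad each
d_cruise = 5.06 - 2*0.536694 = 3.986612 rad
t_cruise = d_cruise/v = 3.986612/2.78 = 1.4340

1.4340 s


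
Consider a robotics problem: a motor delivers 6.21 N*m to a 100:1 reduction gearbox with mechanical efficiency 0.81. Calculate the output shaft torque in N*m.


tau_out = tau_in * N * eta = 6.21 * 100 * 0.81 = 503.0100

503.0100 N*m


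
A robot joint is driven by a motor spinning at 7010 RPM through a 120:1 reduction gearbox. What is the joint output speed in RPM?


omega_joint = omega_motor / N = 7010 / 120 = 58.4167

58.4167 RPM


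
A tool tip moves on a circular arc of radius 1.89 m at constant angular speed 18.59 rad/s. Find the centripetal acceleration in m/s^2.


a_c = omega^2 * r = 18.59^2 * 1.89 = 653.1615

653.1615 m/s^2


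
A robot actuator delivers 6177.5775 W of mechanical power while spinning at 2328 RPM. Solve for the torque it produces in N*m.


omega = 2328 * 2*pi/60 = 243.787590 rad/s
tau = P / omega = 6177.5775 / 243.787590 = 25.3400

25.3400 N*m


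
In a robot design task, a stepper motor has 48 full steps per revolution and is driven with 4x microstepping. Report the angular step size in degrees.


step = 360/(48*4) = 360/192 = 1.8750

1.8750 degrees


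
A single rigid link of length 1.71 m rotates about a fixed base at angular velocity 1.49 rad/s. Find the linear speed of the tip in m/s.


v = L*omega = 1.71 * 1.49 = 2.5479

2.5479 m/s


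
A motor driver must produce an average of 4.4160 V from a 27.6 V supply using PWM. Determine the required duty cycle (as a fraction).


D = V_avg/V_supply = 4.4160/27.6 = 0.1600

0.1600


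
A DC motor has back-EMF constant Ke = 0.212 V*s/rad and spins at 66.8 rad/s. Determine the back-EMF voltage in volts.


V_emf = Ke * omega = 0.212*66.8 = 14.1616

14.1616 V


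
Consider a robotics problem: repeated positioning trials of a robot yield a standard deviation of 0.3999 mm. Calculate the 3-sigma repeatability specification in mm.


repeatability = 3*sigma = 3*0.3999 = 1.1997

1.1997 mm


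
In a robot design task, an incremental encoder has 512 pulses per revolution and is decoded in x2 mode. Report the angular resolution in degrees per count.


resolution = 360 / (PPR * 2) = 360 / 1024 = 0.3516

0.3516 degrees


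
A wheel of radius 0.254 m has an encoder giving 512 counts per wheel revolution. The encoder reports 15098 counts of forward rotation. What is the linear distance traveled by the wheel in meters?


revs = 15098/512 = 29.488281
d = revs * 2*pi*r = 29.488281 * 2*pi*0.254 = 47.0612

47.0612 m


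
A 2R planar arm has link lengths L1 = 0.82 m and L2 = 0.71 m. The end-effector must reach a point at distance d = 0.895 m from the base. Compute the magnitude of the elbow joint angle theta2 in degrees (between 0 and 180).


cos(th2) = (d^2 - L1^2 - L2^2)/(2*L1*L2) = (0.895^2 - 0.82^2 - 0.71^2)/(2*0.82*0.71) = -0.32246221
th2 = acos(-0.32246221) = 108.8119 deg

108.8119 degrees


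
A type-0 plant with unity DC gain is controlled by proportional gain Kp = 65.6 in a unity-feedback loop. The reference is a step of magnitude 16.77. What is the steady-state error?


e_ss = R/(1 + Kp) = 16.77/(1 + 65.6) = 16.77/66.6000 = 0.2518

0.2518


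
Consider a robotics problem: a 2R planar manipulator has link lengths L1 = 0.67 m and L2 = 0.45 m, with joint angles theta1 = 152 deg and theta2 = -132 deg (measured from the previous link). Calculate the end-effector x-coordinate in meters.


x = L1*cos(th1) + L2*cos(th1+th2) = 0.67*cos(152 deg) + 0.45*cos(20 deg) = -0.1687

-0.1687 m


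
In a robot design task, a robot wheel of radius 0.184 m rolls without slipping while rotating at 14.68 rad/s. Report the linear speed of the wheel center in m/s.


v = omega * r = 14.68 * 0.184 = 2.7011

2.7011 m/s


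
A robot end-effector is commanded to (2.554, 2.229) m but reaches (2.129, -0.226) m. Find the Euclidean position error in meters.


dx = 2.129 - (2.554) = -0.4250, dy = -0.226 - (2.229) = -2.4550
err = sqrt(0.180625 + 6.027025) = 2.4915

2.4915 m


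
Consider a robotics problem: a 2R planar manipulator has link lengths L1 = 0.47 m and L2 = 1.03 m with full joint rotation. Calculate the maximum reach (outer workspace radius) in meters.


r_max = L1 + L2 = 0.47 + 1.03 = 1.5000

1.5000 m


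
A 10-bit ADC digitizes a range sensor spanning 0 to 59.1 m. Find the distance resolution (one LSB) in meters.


res = range / 2^n = 59.1/2^10 = 59.1/1024 = 0.0577

0.0577 m


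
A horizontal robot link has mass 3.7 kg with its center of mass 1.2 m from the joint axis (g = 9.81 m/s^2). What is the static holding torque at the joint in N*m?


tau = m*g*L = 3.7 * 9.81 * 1.2 = 43.5564

43.5564 N*m


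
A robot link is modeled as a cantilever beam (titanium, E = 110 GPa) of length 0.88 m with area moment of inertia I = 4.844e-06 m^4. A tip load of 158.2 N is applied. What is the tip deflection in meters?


delta = F*L^3/(3*E*I) = 158.2*0.88^3/(3*1.100e+11*4.844e-06)
      = 107.8088704/1598520 = 6.7443e-05

6.7443e-05 m


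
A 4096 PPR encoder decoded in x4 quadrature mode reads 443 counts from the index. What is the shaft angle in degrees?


angle = counts * 360 / (PPR*4) = 443 * 360 / 16384 = 9.7339

9.7339 degrees


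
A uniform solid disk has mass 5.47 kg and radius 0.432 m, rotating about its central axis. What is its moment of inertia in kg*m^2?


I = (1/2)*m*R^2 = 0.5*5.47*0.432^2 = 0.5104

0.5104 kg*m^2


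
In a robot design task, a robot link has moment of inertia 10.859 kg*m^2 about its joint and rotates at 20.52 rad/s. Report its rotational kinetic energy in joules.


KE = (1/2)*I*omega^2 = 0.5*10.859*20.52^2 = 2286.2017

2286.2017 J


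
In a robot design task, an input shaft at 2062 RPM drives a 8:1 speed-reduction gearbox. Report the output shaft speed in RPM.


omega_out = omega_in / N = 2062 / 8 = 257.7500

257.7500 RPM


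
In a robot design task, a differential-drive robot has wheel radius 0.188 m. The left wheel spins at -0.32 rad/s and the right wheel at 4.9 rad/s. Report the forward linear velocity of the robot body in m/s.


v = r*(wR + wL)/2 = 0.188*(4.9 + -0.32)/2 = 0.4305

0.4305 m/s


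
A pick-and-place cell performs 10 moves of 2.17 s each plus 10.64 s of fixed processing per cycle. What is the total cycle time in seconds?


T = 10*2.17 + 10.64 = 32.3400

32.3400 s


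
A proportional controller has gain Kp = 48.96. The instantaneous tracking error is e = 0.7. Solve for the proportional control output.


u_P = Kp * e = 48.96 * 0.7 = 34.2720

34.2720


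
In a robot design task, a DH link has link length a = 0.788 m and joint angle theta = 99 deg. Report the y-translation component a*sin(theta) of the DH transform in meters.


a*sin(theta) = 0.788*sin(99 deg) = 0.7783

0.7783 m


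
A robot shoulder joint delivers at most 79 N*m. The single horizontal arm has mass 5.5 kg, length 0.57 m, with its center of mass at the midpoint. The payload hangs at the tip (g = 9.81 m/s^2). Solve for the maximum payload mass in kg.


tau_arm = m_arm*g*(L/2) = 5.5*9.81*0.57/2 = 15.3772 N*m
tau_payload = tau_max - tau_arm = 79 - 15.3772 = 63.6228
m_payload = tau_payload / (g*L) = 63.6228 / (9.81*0.57) = 11.3781

11.3781 kg


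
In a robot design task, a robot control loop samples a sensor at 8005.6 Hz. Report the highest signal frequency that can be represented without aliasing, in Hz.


f_max = f_s/2 = 8005.6/2 = 4002.8000

4002.8000 Hz


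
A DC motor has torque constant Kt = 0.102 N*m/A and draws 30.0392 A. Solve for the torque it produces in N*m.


tau = Kt * I = 0.102*30.0392 = 3.0640

3.0640 N*m


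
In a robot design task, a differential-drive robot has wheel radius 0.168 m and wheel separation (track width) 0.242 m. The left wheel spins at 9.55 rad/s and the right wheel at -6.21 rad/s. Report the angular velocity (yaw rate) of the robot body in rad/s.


omega = r*(wR - wL)/L = 0.168*(-6.21 - (9.55))/0.242 = -10.9408

-10.9408 rad/s


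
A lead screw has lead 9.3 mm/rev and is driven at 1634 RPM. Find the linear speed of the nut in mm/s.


v = lead * (RPM/60) = 9.3*1634/60 = 253.2700

253.2700 mm/s


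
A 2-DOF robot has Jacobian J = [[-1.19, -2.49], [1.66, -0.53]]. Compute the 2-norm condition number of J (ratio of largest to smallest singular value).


JJ^T eigenvalues: trace(JJ^T) = 10.6527, det(JJ^T) = det(J)^2 = 22.69664881
s_max^2 = (10.6527 + sqrt(22.69342205))/2 = 7.70823067
s_min^2 = (10.6527 - sqrt(22.69342205))/2 = 2.94446933
kappa = s_max/s_min = sqrt(7.70823067/2.94446933) = 1.6180

1.6180
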